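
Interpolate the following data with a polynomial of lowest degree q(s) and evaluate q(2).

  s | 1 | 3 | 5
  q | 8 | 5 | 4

Evaluate each Lagrange basis at s = 2:
L_0(2) = (-1)·(-3)/[(-2)·(-4)] = 3/8
L_1(2) = (1)·(-3)/[(2)·(-2)] = 3/4
L_2(2) = (1)·(-1)/[(4)·(2)] = -1/8
Sum: 8·(3/8) + 5·(3/4) + 4·(-1/8) = 25/4

25/4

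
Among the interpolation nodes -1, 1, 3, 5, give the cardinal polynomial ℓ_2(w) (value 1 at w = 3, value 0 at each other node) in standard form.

ℓ_2(w) = -(1/16)w^3 + (5/16)w^2 + (1/16)w - 5/16

ℓ_2(w) = (w + 1)(w - 1)(w - 5) / [(4)·(2)·(-2)]
       = (w^3 - 5w^2 - w + 5) / (-16)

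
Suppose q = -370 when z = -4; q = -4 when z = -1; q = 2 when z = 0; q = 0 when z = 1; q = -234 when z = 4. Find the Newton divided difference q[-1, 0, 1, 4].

q[-1,0] = (2 - (-4)) / (0 - (-1)) = 6
q[0,1] = (0 - 2) / (1 - 0) = -2
q[1,4] = (-234 - 0) / (4 - 1) = -78
q[-1,0,1] = (-2 - 6) / (1 - (-1)) = -4
q[0,1,4] = (-78 - (-2)) / (4 - 0) = -19
q[-1,0,1,4] = (-19 - (-4)) / (4 - (-1)) = -3

-3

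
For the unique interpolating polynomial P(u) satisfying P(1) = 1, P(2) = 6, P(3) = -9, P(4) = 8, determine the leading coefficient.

Build the Lagrange basis polynomials:
L_0(u) = (u - 2)(u - 3)(u - 4) / [-6] = -(1/6)u^3 + (3/2)u^2 - (13/3)u + 4
L_1(u) = (u - 1)(u - 3)(u - 4) / [2] = (1/2)u^3 - 4u^2 + (19/2)u - 6
L_2(u) = (u - 1)(u - 2)(u - 4) / [-2] = -(1/2)u^3 + (7/2)u^2 - 7u + 4
L_3(u) = (u - 1)(u - 2)(u - 3) / [6] = (1/6)u^3 - u^2 + (11/6)u - 1
P(u) = 1·L_0 + 6·L_1 + (-9)·L_2 + 8·L_3
Only the coefficient of u^3 is needed; take it from each L_i and combine:
1·(-1/6) + 6·(1/2) + (-9)·(-1/2) + 8·(1/6) = 26/3

26/3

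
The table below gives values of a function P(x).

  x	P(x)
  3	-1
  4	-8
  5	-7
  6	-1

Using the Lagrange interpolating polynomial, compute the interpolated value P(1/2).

L_0(1/2) = (-7/2)·(-9/2)·(-11/2)/[(-1)·(-2)·(-3)] = 231/16
L_1(1/2) = (-5/2)·(-9/2)·(-11/2)/[(1)·(-1)·(-2)] = -495/16
L_2(1/2) = (-5/2)·(-7/2)·(-11/2)/[(2)·(1)·(-1)] = 385/16
L_3(1/2) = (-5/2)·(-7/2)·(-9/2)/[(3)·(2)·(1)] = -105/16
Sum: (-1)·(231/16) + (-8)·(-495/16) + (-7)·(385/16) + (-1)·(-105/16) = 1139/16

1139/16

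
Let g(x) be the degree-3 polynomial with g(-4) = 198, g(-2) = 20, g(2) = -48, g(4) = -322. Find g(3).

-145

Evaluate each Lagrange basis at x = 3:
L_0(3) = (5)·(1)·(-1)/[(-2)·(-6)·(-8)] = 5/96
L_1(3) = (7)·(1)·(-1)/[(2)·(-4)·(-6)] = -7/48
L_2(3) = (7)·(5)·(-1)/[(6)·(4)·(-2)] = 35/48
L_3(3) = (7)·(5)·(1)/[(8)·(6)·(2)] = 35/96
Sum: 198·(5/96) + 20·(-7/48) + (-48)·(35/48) + (-322)·(35/96) = -145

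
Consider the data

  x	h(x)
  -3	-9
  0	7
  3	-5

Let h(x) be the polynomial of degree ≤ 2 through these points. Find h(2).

L_0(2) = (2)·(-1)/[(-3)·(-6)] = -1/9
L_1(2) = (5)·(-1)/[(3)·(-3)] = 5/9
L_2(2) = (5)·(2)/[(6)·(3)] = 5/9
Sum: (-9)·(-1/9) + 7·(5/9) + (-5)·(5/9) = 19/9

19/9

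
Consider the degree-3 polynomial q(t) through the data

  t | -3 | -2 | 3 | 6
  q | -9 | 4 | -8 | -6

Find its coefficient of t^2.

-86/45

L_0(t) = (t + 2)(t - 3)(t - 6) / [-54] = -(1/54)t^3 + (7/54)t^2 - 2/3
L_1(t) = (t + 3)(t - 3)(t - 6) / [40] = (1/40)t^3 - (3/20)t^2 - (9/40)t + 27/20
L_2(t) = (t + 3)(t + 2)(t - 6) / [-90] = -(1/90)t^3 + (1/90)t^2 + (4/15)t + 2/5
L_3(t) = (t + 3)(t + 2)(t - 3) / [216] = (1/216)t^3 + (1/108)t^2 - (1/24)t - 1/12
q(t) = (-9)·L_0 + 4·L_1 + (-8)·L_2 + (-6)·L_3
Only the coefficient of t^2 is needed; take it from each L_i and combine:
(-9)·(7/54) + 4·(-3/20) + (-8)·(1/90) + (-6)·(1/108) = -86/45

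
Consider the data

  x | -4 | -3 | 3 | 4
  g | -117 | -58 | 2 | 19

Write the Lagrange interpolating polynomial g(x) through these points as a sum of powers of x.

g(x) = x^3 - 3x^2 + x - 1

Build the Lagrange basis polynomials:
L_0(x) = (x + 3)(x - 3)(x - 4) / [-56] = -(1/56)x^3 + (1/14)x^2 + (9/56)x - 9/14
L_1(x) = (x + 4)(x - 3)(x - 4) / [42] = (1/42)x^3 - (1/14)x^2 - (8/21)x + 8/7
L_2(x) = (x + 4)(x + 3)(x - 4) / [-42] = -(1/42)x^3 - (1/14)x^2 + (8/21)x + 8/7
L_3(x) = (x + 4)(x + 3)(x - 3) / [56] = (1/56)x^3 + (1/14)x^2 - (9/56)x - 9/14
g(x) = (-117)·L_0 + (-58)·L_1 + 2·L_2 + 19·L_3
  (-117)·L_0(x) = (117/56)x^3 - (117/14)x^2 - (1053/56)x + 1053/14
  (-58)·L_1(x) = -(29/21)x^3 + (29/7)x^2 + (464/21)x - 464/7
  2·L_2(x) = -(1/21)x^3 - (1/7)x^2 + (16/21)x + 16/7
  19·L_3(x) = (19/56)x^3 + (19/14)x^2 - (171/56)x - 171/14
Adding term by term: x^3 - 3x^2 + x - 1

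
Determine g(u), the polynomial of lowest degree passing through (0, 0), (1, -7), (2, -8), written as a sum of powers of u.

g(u) = 3u^2 - 10u

Build the Lagrange basis polynomials:
L_0(u) = (u - 1)(u - 2) / [2] = (1/2)u^2 - (3/2)u + 1
L_1(u) = u(u - 2) / [-1] = -u^2 + 2u
L_2(u) = u(u - 1) / [2] = (1/2)u^2 - (1/2)u
g(u) = 0·L_0 + (-7)·L_1 + (-8)·L_2
  0·L_0(u) = 0
  (-7)·L_1(u) = 7u^2 - 14u
  (-8)·L_2(u) = -4u^2 + 4u
Adding term by term: 3u^2 - 10u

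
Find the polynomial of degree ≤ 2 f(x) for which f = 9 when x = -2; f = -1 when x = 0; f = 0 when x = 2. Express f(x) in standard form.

Build the Lagrange basis polynomials:
L_0(x) = x(x - 2) / [8] = (1/8)x^2 - (1/4)x
L_1(x) = (x + 2)(x - 2) / [-4] = -(1/4)x^2 + 1
L_2(x) = (x + 2)x / [8] = (1/8)x^2 + (1/4)x
f(x) = 9·L_0 + (-1)·L_1 + 0·L_2
  9·L_0(x) = (9/8)x^2 - (9/4)x
  (-1)·L_1(x) = (1/4)x^2 - 1
  0·L_2(x) = 0
Adding term by term: (11/8)x^2 - (9/4)x - 1

f(x) = (11/8)x^2 - (9/4)x - 1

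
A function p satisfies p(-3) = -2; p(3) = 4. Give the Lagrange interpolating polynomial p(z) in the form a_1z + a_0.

p(z) = z + 1

Build the Lagrange basis polynomials:
L_0(z) = (z - 3) / [-6] = -(1/6)z + 1/2
L_1(z) = (z + 3) / [6] = (1/6)z + 1/2
p(z) = (-2)·L_0 + 4·L_1
  (-2)·L_0(z) = (1/3)z - 1
  4·L_1(z) = (2/3)z + 2
Adding term by term: z + 1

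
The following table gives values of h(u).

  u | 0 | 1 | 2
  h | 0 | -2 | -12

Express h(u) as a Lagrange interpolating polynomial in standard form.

L_0(u) = (u - 1)(u - 2) / [2] = (1/2)u^2 - (3/2)u + 1
L_1(u) = u(u - 2) / [-1] = -u^2 + 2u
L_2(u) = u(u - 1) / [2] = (1/2)u^2 - (1/2)u
h(u) = 0·L_0 + (-2)·L_1 + (-12)·L_2
  0·L_0(u) = 0
  (-2)·L_1(u) = 2u^2 - 4u
  (-12)·L_2(u) = -6u^2 + 6u
Adding term by term: -4u^2 + 2u

h(u) = -4u^2 + 2u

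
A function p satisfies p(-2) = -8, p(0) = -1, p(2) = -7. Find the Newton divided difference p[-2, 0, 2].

p[-2,0] = (-1 - (-8)) / (0 - (-2)) = 7/2
p[0,2] = (-7 - (-1)) / (2 - 0) = -3
p[-2,0,2] = (-3 - 7/2) / (2 - (-2)) = -13/8

-13/8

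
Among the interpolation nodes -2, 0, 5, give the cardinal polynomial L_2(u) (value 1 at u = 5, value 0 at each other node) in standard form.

L_2(u) = (u + 2)u / [(7)·(5)]
       = (u^2 + 2u) / (35)

L_2(u) = (1/35)u^2 + (2/35)u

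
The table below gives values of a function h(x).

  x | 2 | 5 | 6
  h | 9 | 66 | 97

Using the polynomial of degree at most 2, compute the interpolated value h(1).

2

Evaluate each Lagrange basis at x = 1:
L_0(1) = (-4)·(-5)/[(-3)·(-4)] = 5/3
L_1(1) = (-1)·(-5)/[(3)·(-1)] = -5/3
L_2(1) = (-1)·(-4)/[(4)·(1)] = 1
Sum: 9·(5/3) + 66·(-5/3) + 97·(1) = 2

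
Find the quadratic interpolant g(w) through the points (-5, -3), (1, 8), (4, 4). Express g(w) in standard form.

g(w) = -(19/54)w^2 + (23/54)w + 214/27

Newton's divided differences:
g[-5,1] = (8 - (-3)) / (1 - (-5)) = 11/6
g[1,4] = (4 - 8) / (4 - 1) = -4/3
g[-5,1,4] = (-4/3 - 11/6) / (4 - (-5)) = -19/54
g(w) = -3 + (11/6)·(w + 5) + (-19/54)·(w + 5)(w - 1)
Expanding: g(w) = -(19/54)w^2 + (23/54)w + 214/27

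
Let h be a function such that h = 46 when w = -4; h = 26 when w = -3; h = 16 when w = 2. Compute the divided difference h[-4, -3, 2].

h[-4,-3] = (26 - 46) / (-3 - (-4)) = -20
h[-3,2] = (16 - 26) / (2 - (-3)) = -2
h[-4,-3,2] = (-2 - (-20)) / (2 - (-4)) = 3

3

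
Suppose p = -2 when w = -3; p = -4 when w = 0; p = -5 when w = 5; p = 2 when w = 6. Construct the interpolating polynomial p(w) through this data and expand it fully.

Build the Lagrange basis polynomials:
L_0(w) = w(w - 5)(w - 6) / [-216] = -(1/216)w^3 + (11/216)w^2 - (5/36)w
L_1(w) = (w + 3)(w - 5)(w - 6) / [90] = (1/90)w^3 - (4/45)w^2 - (1/30)w + 1
L_2(w) = (w + 3)w(w - 6) / [-40] = -(1/40)w^3 + (3/40)w^2 + (9/20)w
L_3(w) = (w + 3)w(w - 5) / [54] = (1/54)w^3 - (1/27)w^2 - (5/18)w
p(w) = (-2)·L_0 + (-4)·L_1 + (-5)·L_2 + 2·L_3
  (-2)·L_0(w) = (1/108)w^3 - (11/108)w^2 + (5/18)w
  (-4)·L_1(w) = -(2/45)w^3 + (16/45)w^2 + (2/15)w - 4
  (-5)·L_2(w) = (1/8)w^3 - (3/8)w^2 - (9/4)w
  2·L_3(w) = (1/27)w^3 - (2/27)w^2 - (5/9)w
Adding term by term: (137/1080)w^3 - (211/1080)w^2 - (431/180)w - 4

p(w) = (137/1080)w^3 - (211/1080)w^2 - (431/180)w - 4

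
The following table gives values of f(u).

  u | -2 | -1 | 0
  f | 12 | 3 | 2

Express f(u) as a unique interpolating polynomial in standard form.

f(u) = 4u^2 + 3u + 2

Newton's divided differences:
f[-2,-1] = (3 - 12) / (-1 - (-2)) = -9
f[-1,0] = (2 - 3) / (0 - (-1)) = -1
f[-2,-1,0] = (-1 - (-9)) / (0 - (-2)) = 4
f(u) = 12 + (-9)·(u + 2) + 4·(u + 2)(u + 1)
Expanding: f(u) = 4u^2 + 3u + 2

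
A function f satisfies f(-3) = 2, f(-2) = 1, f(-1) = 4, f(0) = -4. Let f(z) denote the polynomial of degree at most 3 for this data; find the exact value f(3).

-244

Evaluate each Lagrange basis at z = 3:
L_0(3) = (5)·(4)·(3)/[(-1)·(-2)·(-3)] = -10
L_1(3) = (6)·(4)·(3)/[(1)·(-1)·(-2)] = 36
L_2(3) = (6)·(5)·(3)/[(2)·(1)·(-1)] = -45
L_3(3) = (6)·(5)·(4)/[(3)·(2)·(1)] = 20
Sum: 2·(-10) + 1·(36) + 4·(-45) + (-4)·(20) = -244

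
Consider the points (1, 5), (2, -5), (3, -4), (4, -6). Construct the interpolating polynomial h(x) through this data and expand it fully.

Newton's divided differences:
h[1,2] = (-5 - 5) / (2 - 1) = -10
h[2,3] = (-4 - (-5)) / (3 - 2) = 1
h[3,4] = (-6 - (-4)) / (4 - 3) = -2
h[1,2,3] = (1 - (-10)) / (3 - 1) = 11/2
h[2,3,4] = (-2 - 1) / (4 - 2) = -3/2
h[1,2,3,4] = (-3/2 - 11/2) / (4 - 1) = -7/3
h(x) = 5 + (-10)·(x - 1) + (11/2)·(x - 1)(x - 2) + (-7/3)·(x - 1)(x - 2)(x - 3)
Expanding: h(x) = -(7/3)x^3 + (39/2)x^2 - (313/6)x + 40

h(x) = -(7/3)x^3 + (39/2)x^2 - (313/6)x + 40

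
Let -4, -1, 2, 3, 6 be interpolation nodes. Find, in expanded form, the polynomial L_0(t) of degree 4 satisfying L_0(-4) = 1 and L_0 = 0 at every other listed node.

L_0(t) = (1/1260)t^4 - (1/126)t^3 + (5/252)t^2 - 1/35

L_0(t) = (t + 1)(t - 2)(t - 3)(t - 6) / [(-3)·(-6)·(-7)·(-10)]
       = (t^4 - 10t^3 + 25t^2 - 36) / (1260)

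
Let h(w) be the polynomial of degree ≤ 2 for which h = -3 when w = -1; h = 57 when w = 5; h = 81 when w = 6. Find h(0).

-3

Using Newton's divided-difference form:
h[-1,5] = (57 - (-3)) / (5 - (-1)) = 10
h[5,6] = (81 - 57) / (6 - 5) = 24
h[-1,5,6] = (24 - 10) / (6 - (-1)) = 2
h(0) = -3 + 10·(1) + 2·(1)·(-5) = -3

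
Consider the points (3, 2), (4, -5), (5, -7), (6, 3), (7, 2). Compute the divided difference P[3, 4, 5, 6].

P[3,4] = (-5 - 2) / (4 - 3) = -7
P[4,5] = (-7 - (-5)) / (5 - 4) = -2
P[5,6] = (3 - (-7)) / (6 - 5) = 10
P[3,4,5] = (-2 - (-7)) / (5 - 3) = 5/2
P[4,5,6] = (10 - (-2)) / (6 - 4) = 6
P[3,4,5,6] = (6 - 5/2) / (6 - 3) = 7/6

7/6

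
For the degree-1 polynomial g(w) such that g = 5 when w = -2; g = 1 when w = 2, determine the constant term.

Build the Lagrange basis polynomials:
L_0(w) = (w - 2) / [-4] = -(1/4)w + 1/2
L_1(w) = (w + 2) / [4] = (1/4)w + 1/2
g(w) = 5·L_0 + 1·L_1
Only the constant term is needed; take it from each L_i and combine:
5·(1/2) + 1·(1/2) = 3

3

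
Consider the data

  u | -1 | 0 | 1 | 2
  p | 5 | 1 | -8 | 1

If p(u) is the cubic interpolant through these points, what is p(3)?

Evaluate each Lagrange basis at u = 3:
L_0(3) = (3)·(2)·(1)/[(-1)·(-2)·(-3)] = -1
L_1(3) = (4)·(2)·(1)/[(1)·(-1)·(-2)] = 4
L_2(3) = (4)·(3)·(1)/[(2)·(1)·(-1)] = -6
L_3(3) = (4)·(3)·(2)/[(3)·(2)·(1)] = 4
Sum: 5·(-1) + 1·(4) + (-8)·(-6) + 1·(4) = 51

51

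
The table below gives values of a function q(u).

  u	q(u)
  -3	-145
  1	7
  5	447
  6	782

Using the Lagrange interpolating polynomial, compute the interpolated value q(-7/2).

-881/4

L_0(-7/2) = (-9/2)·(-17/2)·(-19/2)/[(-4)·(-8)·(-9)] = 323/256
L_1(-7/2) = (-1/2)·(-17/2)·(-19/2)/[(4)·(-4)·(-5)] = -323/640
L_2(-7/2) = (-1/2)·(-9/2)·(-19/2)/[(8)·(4)·(-1)] = 171/256
L_3(-7/2) = (-1/2)·(-9/2)·(-17/2)/[(9)·(5)·(1)] = -17/40
Sum: (-145)·(323/256) + 7·(-323/640) + 447·(171/256) + 782·(-17/40) = -881/4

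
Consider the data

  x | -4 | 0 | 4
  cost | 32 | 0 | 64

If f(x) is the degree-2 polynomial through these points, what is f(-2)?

Using Newton's divided-difference form:
f[-4,0] = (0 - 32) / (0 - (-4)) = -8
f[0,4] = (64 - 0) / (4 - 0) = 16
f[-4,0,4] = (16 - (-8)) / (4 - (-4)) = 3
f(-2) = 32 + (-8)·(2) + 3·(2)·(-2) = 4

4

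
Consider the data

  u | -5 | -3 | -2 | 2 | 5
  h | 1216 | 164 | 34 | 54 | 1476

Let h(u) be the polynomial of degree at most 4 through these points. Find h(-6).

Evaluate each Lagrange basis at u = -6:
L_0(-6) = (-3)·(-4)·(-8)·(-11)/[(-2)·(-3)·(-7)·(-10)] = 88/35
L_1(-6) = (-1)·(-4)·(-8)·(-11)/[(2)·(-1)·(-5)·(-8)] = -22/5
L_2(-6) = (-1)·(-3)·(-8)·(-11)/[(3)·(1)·(-4)·(-7)] = 22/7
L_3(-6) = (-1)·(-3)·(-4)·(-11)/[(7)·(5)·(4)·(-3)] = -11/35
L_4(-6) = (-1)·(-3)·(-4)·(-8)/[(10)·(8)·(7)·(3)] = 2/35
Sum: 1216·(88/35) + 164·(-22/5) + 34·(22/7) + 54·(-11/35) + 1476·(2/35) = 2510

2510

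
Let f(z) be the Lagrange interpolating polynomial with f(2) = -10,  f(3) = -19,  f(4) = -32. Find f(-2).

-14

Evaluate each Lagrange basis at z = -2:
L_0(-2) = (-5)·(-6)/[(-1)·(-2)] = 15
L_1(-2) = (-4)·(-6)/[(1)·(-1)] = -24
L_2(-2) = (-4)·(-5)/[(2)·(1)] = 10
Sum: (-10)·(15) + (-19)·(-24) + (-32)·(10) = -14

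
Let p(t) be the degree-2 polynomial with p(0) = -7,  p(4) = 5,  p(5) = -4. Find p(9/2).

11/10

Evaluate each Lagrange basis at t = 9/2:
L_0(9/2) = (1/2)·(-1/2)/[(-4)·(-5)] = -1/80
L_1(9/2) = (9/2)·(-1/2)/[(4)·(-1)] = 9/16
L_2(9/2) = (9/2)·(1/2)/[(5)·(1)] = 9/20
Sum: (-7)·(-1/80) + 5·(9/16) + (-4)·(9/20) = 11/10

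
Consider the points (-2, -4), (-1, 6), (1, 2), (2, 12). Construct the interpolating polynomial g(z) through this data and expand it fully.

Newton's divided differences:
g[-2,-1] = (6 - (-4)) / (-1 - (-2)) = 10
g[-1,1] = (2 - 6) / (1 - (-1)) = -2
g[1,2] = (12 - 2) / (2 - 1) = 10
g[-2,-1,1] = (-2 - 10) / (1 - (-2)) = -4
g[-1,1,2] = (10 - (-2)) / (2 - (-1)) = 4
g[-2,-1,1,2] = (4 - (-4)) / (2 - (-2)) = 2
g(z) = -4 + 10·(z + 2) + (-4)·(z + 2)(z + 1) + 2·(z + 2)(z + 1)(z - 1)
Expanding: g(z) = 2z^3 - 4z + 4

g(z) = 2z^3 - 4z + 4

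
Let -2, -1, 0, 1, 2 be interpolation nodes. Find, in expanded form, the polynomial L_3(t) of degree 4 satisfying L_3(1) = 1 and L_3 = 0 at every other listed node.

L_3(t) = -(1/6)t^4 - (1/6)t^3 + (2/3)t^2 + (2/3)t

L_3(t) = (t + 2)(t + 1)t(t - 2) / [(3)·(2)·(1)·(-1)]
       = (t^4 + t^3 - 4t^2 - 4t) / (-6)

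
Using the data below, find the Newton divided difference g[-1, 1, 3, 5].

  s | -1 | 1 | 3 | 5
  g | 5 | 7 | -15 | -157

-2

g[-1,1] = (7 - 5) / (1 - (-1)) = 1
g[1,3] = (-15 - 7) / (3 - 1) = -11
g[3,5] = (-157 - (-15)) / (5 - 3) = -71
g[-1,1,3] = (-11 - 1) / (3 - (-1)) = -3
g[1,3,5] = (-71 - (-11)) / (5 - 1) = -15
g[-1,1,3,5] = (-15 - (-3)) / (5 - (-1)) = -2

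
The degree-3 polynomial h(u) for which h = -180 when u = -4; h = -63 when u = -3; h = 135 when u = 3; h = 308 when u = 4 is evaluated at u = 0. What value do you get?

Evaluate each Lagrange basis at u = 0:
L_0(0) = (3)·(-3)·(-4)/[(-1)·(-7)·(-8)] = -9/14
L_1(0) = (4)·(-3)·(-4)/[(1)·(-6)·(-7)] = 8/7
L_2(0) = (4)·(3)·(-4)/[(7)·(6)·(-1)] = 8/7
L_3(0) = (4)·(3)·(-3)/[(8)·(7)·(1)] = -9/14
Sum: (-180)·(-9/14) + (-63)·(8/7) + 135·(8/7) + 308·(-9/14) = 0

0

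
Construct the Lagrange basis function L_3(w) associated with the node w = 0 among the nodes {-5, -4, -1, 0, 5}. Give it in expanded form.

L_3(w) = -(1/100)w^4 - (1/20)w^3 + (21/100)w^2 + (5/4)w + 1

L_3(w) = (w + 5)(w + 4)(w + 1)(w - 5) / [(5)·(4)·(1)·(-5)]
       = (w^4 + 5w^3 - 21w^2 - 125w - 100) / (-100)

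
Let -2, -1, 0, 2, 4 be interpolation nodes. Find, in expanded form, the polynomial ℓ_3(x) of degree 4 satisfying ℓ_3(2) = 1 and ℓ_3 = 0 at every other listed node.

ℓ_3(x) = (x + 2)(x + 1)x(x - 4) / [(4)·(3)·(2)·(-2)]
       = (x^4 - x^3 - 10x^2 - 8x) / (-48)

ℓ_3(x) = -(1/48)x^4 + (1/48)x^3 + (5/24)x^2 + (1/6)x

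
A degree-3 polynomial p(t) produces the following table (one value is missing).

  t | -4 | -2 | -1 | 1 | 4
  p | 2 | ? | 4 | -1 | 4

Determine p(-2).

57/10

The 4 known values determine p uniquely (degree ≤ 3).
L_0(-2) = (-1)·(-3)·(-6)/[(-3)·(-5)·(-8)] = 3/20
L_1(-2) = (2)·(-3)·(-6)/[(3)·(-2)·(-5)] = 6/5
L_2(-2) = (2)·(-1)·(-6)/[(5)·(2)·(-3)] = -2/5
L_3(-2) = (2)·(-1)·(-3)/[(8)·(5)·(3)] = 1/20
Sum: 2·(3/20) + 4·(6/5) + (-1)·(-2/5) + 4·(1/20) = 57/10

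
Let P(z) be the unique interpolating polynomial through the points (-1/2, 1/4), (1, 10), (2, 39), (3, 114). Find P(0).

Evaluate each Lagrange basis at z = 0:
L_0(0) = (-1)·(-2)·(-3)/[(-3/2)·(-5/2)·(-7/2)] = 16/35
L_1(0) = (1/2)·(-2)·(-3)/[(3/2)·(-1)·(-2)] = 1
L_2(0) = (1/2)·(-1)·(-3)/[(5/2)·(1)·(-1)] = -3/5
L_3(0) = (1/2)·(-1)·(-2)/[(7/2)·(2)·(1)] = 1/7
Sum: 1/4·(16/35) + 10·(1) + 39·(-3/5) + 114·(1/7) = 3

3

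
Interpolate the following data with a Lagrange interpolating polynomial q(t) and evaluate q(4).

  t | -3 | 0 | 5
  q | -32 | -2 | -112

L_0(4) = (4)·(-1)/[(-3)·(-8)] = -1/6
L_1(4) = (7)·(-1)/[(3)·(-5)] = 7/15
L_2(4) = (7)·(4)/[(8)·(5)] = 7/10
Sum: (-32)·(-1/6) + (-2)·(7/15) + (-112)·(7/10) = -74

-74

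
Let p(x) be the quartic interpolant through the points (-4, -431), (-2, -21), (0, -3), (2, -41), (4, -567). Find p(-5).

-1098

Evaluate each Lagrange basis at x = -5:
L_0(-5) = (-3)·(-5)·(-7)·(-9)/[(-2)·(-4)·(-6)·(-8)] = 315/128
L_1(-5) = (-1)·(-5)·(-7)·(-9)/[(2)·(-2)·(-4)·(-6)] = -105/32
L_2(-5) = (-1)·(-3)·(-7)·(-9)/[(4)·(2)·(-2)·(-4)] = 189/64
L_3(-5) = (-1)·(-3)·(-5)·(-9)/[(6)·(4)·(2)·(-2)] = -45/32
L_4(-5) = (-1)·(-3)·(-5)·(-7)/[(8)·(6)·(4)·(2)] = 35/128
Sum: (-431)·(315/128) + (-21)·(-105/32) + (-3)·(189/64) + (-41)·(-45/32) + (-567)·(35/128) = -1098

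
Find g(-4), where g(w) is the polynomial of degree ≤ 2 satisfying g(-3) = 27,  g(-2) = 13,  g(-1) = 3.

45

Using Newton's divided-difference form:
g[-3,-2] = (13 - 27) / (-2 - (-3)) = -14
g[-2,-1] = (3 - 13) / (-1 - (-2)) = -10
g[-3,-2,-1] = (-10 - (-14)) / (-1 - (-3)) = 2
g(-4) = 27 + (-14)·(-1) + 2·(-1)·(-2) = 45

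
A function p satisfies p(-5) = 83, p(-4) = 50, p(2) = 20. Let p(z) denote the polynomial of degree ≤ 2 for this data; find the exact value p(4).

74

Using Newton's divided-difference form:
p[-5,-4] = (50 - 83) / (-4 - (-5)) = -33
p[-4,2] = (20 - 50) / (2 - (-4)) = -5
p[-5,-4,2] = (-5 - (-33)) / (2 - (-5)) = 4
p(4) = 83 + (-33)·(9) + 4·(9)·(8) = 74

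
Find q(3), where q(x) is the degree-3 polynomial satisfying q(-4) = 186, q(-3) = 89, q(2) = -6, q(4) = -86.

-31

Using Newton's divided-difference form:
q[-4,-3] = (89 - 186) / (-3 - (-4)) = -97
q[-3,2] = (-6 - 89) / (2 - (-3)) = -19
q[2,4] = (-86 - (-6)) / (4 - 2) = -40
q[-4,-3,2] = (-19 - (-97)) / (2 - (-4)) = 13
q[-3,2,4] = (-40 - (-19)) / (4 - (-3)) = -3
q[-4,-3,2,4] = (-3 - 13) / (4 - (-4)) = -2
q(3) = 186 + (-97)·(7) + 13·(7)·(6) + (-2)·(7)·(6)·(1) = -31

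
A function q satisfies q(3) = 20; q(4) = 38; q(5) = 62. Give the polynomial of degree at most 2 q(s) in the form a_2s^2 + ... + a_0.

q(s) = 3s^2 - 3s + 2

Newton's divided differences:
q[3,4] = (38 - 20) / (4 - 3) = 18
q[4,5] = (62 - 38) / (5 - 4) = 24
q[3,4,5] = (24 - 18) / (5 - 3) = 3
q(s) = 20 + 18·(s - 3) + 3·(s - 3)(s - 4)
Expanding: q(s) = 3s^2 - 3s + 2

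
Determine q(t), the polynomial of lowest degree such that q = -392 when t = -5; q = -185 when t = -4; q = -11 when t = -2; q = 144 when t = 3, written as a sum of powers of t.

q(t) = 4t^3 + 4t^2 - t + 3

Newton's divided differences:
q[-5,-4] = (-185 - (-392)) / (-4 - (-5)) = 207
q[-4,-2] = (-11 - (-185)) / (-2 - (-4)) = 87
q[-2,3] = (144 - (-11)) / (3 - (-2)) = 31
q[-5,-4,-2] = (87 - 207) / (-2 - (-5)) = -40
q[-4,-2,3] = (31 - 87) / (3 - (-4)) = -8
q[-5,-4,-2,3] = (-8 - (-40)) / (3 - (-5)) = 4
q(t) = -392 + 207·(t + 5) + (-40)·(t + 5)(t + 4) + 4·(t + 5)(t + 4)(t + 2)
Expanding: q(t) = 4t^3 + 4t^2 - t + 3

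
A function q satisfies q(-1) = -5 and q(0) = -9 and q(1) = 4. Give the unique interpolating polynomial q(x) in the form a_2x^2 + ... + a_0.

Newton's divided differences:
q[-1,0] = (-9 - (-5)) / (0 - (-1)) = -4
q[0,1] = (4 - (-9)) / (1 - 0) = 13
q[-1,0,1] = (13 - (-4)) / (1 - (-1)) = 17/2
q(x) = -5 + (-4)·(x + 1) + (17/2)·(x + 1)x
Expanding: q(x) = (17/2)x^2 + (9/2)x - 9

q(x) = (17/2)x^2 + (9/2)x - 9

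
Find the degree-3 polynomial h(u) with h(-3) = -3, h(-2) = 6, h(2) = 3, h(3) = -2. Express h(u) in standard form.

h(u) = (11/60)u^3 - (7/5)u^2 - (89/60)u + 101/10

L_0(u) = (u + 2)(u - 2)(u - 3) / [-30] = -(1/30)u^3 + (1/10)u^2 + (2/15)u - 2/5
L_1(u) = (u + 3)(u - 2)(u - 3) / [20] = (1/20)u^3 - (1/10)u^2 - (9/20)u + 9/10
L_2(u) = (u + 3)(u + 2)(u - 3) / [-20] = -(1/20)u^3 - (1/10)u^2 + (9/20)u + 9/10
L_3(u) = (u + 3)(u + 2)(u - 2) / [30] = (1/30)u^3 + (1/10)u^2 - (2/15)u - 2/5
h(u) = (-3)·L_0 + 6·L_1 + 3·L_2 + (-2)·L_3
  (-3)·L_0(u) = (1/10)u^3 - (3/10)u^2 - (2/5)u + 6/5
  6·L_1(u) = (3/10)u^3 - (3/5)u^2 - (27/10)u + 27/5
  3·L_2(u) = -(3/20)u^3 - (3/10)u^2 + (27/20)u + 27/10
  (-2)·L_3(u) = -(1/15)u^3 - (1/5)u^2 + (4/15)u + 4/5
Adding term by term: (11/60)u^3 - (7/5)u^2 - (89/60)u + 101/10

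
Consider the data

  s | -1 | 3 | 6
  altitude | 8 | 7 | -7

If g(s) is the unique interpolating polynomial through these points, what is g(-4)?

-9/2

Evaluate each Lagrange basis at s = -4:
L_0(-4) = (-7)·(-10)/[(-4)·(-7)] = 5/2
L_1(-4) = (-3)·(-10)/[(4)·(-3)] = -5/2
L_2(-4) = (-3)·(-7)/[(7)·(3)] = 1
Sum: 8·(5/2) + 7·(-5/2) + (-7)·(1) = -9/2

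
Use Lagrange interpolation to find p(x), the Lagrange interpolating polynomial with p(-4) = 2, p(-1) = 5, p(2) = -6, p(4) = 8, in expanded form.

Build the Lagrange basis polynomials:
L_0(x) = (x + 1)(x - 2)(x - 4) / [-144] = -(1/144)x^3 + (5/144)x^2 - (1/72)x - 1/18
L_1(x) = (x + 4)(x - 2)(x - 4) / [45] = (1/45)x^3 - (2/45)x^2 - (16/45)x + 32/45
L_2(x) = (x + 4)(x + 1)(x - 4) / [-36] = -(1/36)x^3 - (1/36)x^2 + (4/9)x + 4/9
L_3(x) = (x + 4)(x + 1)(x - 2) / [80] = (1/80)x^3 + (3/80)x^2 - (3/40)x - 1/10
p(x) = 2·L_0 + 5·L_1 + (-6)·L_2 + 8·L_3
  2·L_0(x) = -(1/72)x^3 + (5/72)x^2 - (1/36)x - 1/9
  5·L_1(x) = (1/9)x^3 - (2/9)x^2 - (16/9)x + 32/9
  (-6)·L_2(x) = (1/6)x^3 + (1/6)x^2 - (8/3)x - 8/3
  8·L_3(x) = (1/10)x^3 + (3/10)x^2 - (3/5)x - 4/5
Adding term by term: (131/360)x^3 + (113/360)x^2 - (913/180)x - 1/45

p(x) = (131/360)x^3 + (113/360)x^2 - (913/180)x - 1/45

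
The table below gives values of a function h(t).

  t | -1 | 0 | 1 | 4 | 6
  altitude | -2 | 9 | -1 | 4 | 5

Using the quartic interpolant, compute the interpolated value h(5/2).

Using Newton's divided-difference form:
h[-1,0] = (9 - (-2)) / (0 - (-1)) = 11
h[0,1] = (-1 - 9) / (1 - 0) = -10
h[1,4] = (4 - (-1)) / (4 - 1) = 5/3
h[4,6] = (5 - 4) / (6 - 4) = 1/2
h[-1,0,1] = (-10 - 11) / (1 - (-1)) = -21/2
h[0,1,4] = (5/3 - (-10)) / (4 - 0) = 35/12
h[1,4,6] = (1/2 - 5/3) / (6 - 1) = -7/30
h[-1,0,1,4] = (35/12 - (-21/2)) / (4 - (-1)) = 161/60
h[0,1,4,6] = (-7/30 - 35/12) / (6 - 0) = -21/40
h[-1,0,1,4,6] = (-21/40 - 161/60) / (6 - (-1)) = -11/24
h(5/2) = -2 + 11·(7/2) + (-21/2)·(7/2)·(5/2) + (161/60)·(7/2)·(5/2)·(3/2) + (-11/24)·(7/2)·(5/2)·(3/2)·(-3/2) = -1425/128

-1425/128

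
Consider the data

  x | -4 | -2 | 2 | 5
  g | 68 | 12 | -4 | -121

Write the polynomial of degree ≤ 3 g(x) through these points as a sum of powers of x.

L_0(x) = (x + 2)(x - 2)(x - 5) / [-108] = -(1/108)x^3 + (5/108)x^2 + (1/27)x - 5/27
L_1(x) = (x + 4)(x - 2)(x - 5) / [56] = (1/56)x^3 - (3/56)x^2 - (9/28)x + 5/7
L_2(x) = (x + 4)(x + 2)(x - 5) / [-72] = -(1/72)x^3 - (1/72)x^2 + (11/36)x + 5/9
L_3(x) = (x + 4)(x + 2)(x - 2) / [189] = (1/189)x^3 + (4/189)x^2 - (4/189)x - 16/189
g(x) = 68·L_0 + 12·L_1 + (-4)·L_2 + (-121)·L_3
  68·L_0(x) = -(17/27)x^3 + (85/27)x^2 + (68/27)x - 340/27
  12·L_1(x) = (3/14)x^3 - (9/14)x^2 - (27/7)x + 60/7
  (-4)·L_2(x) = (1/18)x^3 + (1/18)x^2 - (11/9)x - 20/9
  (-121)·L_3(x) = -(121/189)x^3 - (484/189)x^2 + (484/189)x + 1936/189
Adding term by term: -x^3 + 4

g(x) = -x^3 + 4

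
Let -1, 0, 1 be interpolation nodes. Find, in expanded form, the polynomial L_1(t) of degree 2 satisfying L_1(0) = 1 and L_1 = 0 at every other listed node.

L_1(t) = -t^2 + 1

L_1(t) = (t + 1)(t - 1) / [(1)·(-1)]
       = (t^2 - 1) / (-1)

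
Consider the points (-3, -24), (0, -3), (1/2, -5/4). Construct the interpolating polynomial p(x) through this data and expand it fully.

p(x) = -x^2 + 4x - 3

Build the Lagrange basis polynomials:
L_0(x) = x(x - 1/2) / [21/2] = (2/21)x^2 - (1/21)x
L_1(x) = (x + 3)(x - 1/2) / [-3/2] = -(2/3)x^2 - (5/3)x + 1
L_2(x) = (x + 3)x / [7/4] = (4/7)x^2 + (12/7)x
p(x) = (-24)·L_0 + (-3)·L_1 + (-5/4)·L_2
  (-24)·L_0(x) = -(16/7)x^2 + (8/7)x
  (-3)·L_1(x) = 2x^2 + 5x - 3
  (-5/4)·L_2(x) = -(5/7)x^2 - (15/7)x
Adding term by term: -x^2 + 4x - 3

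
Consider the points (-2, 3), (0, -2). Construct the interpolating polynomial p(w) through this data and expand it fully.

p(w) = -(5/2)w - 2

L_0(w) = w / [-2] = -(1/2)w
L_1(w) = (w + 2) / [2] = (1/2)w + 1
p(w) = 3·L_0 + (-2)·L_1
  3·L_0(w) = -(3/2)w
  (-2)·L_1(w) = -w - 2
Adding term by term: -(5/2)w - 2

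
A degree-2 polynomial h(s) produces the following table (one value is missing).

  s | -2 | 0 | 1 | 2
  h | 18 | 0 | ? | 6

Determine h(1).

The 3 known values determine h uniquely (degree ≤ 2).
L_0(1) = (1)·(-1)/[(-2)·(-4)] = -1/8
L_1(1) = (3)·(-1)/[(2)·(-2)] = 3/4
L_2(1) = (3)·(1)/[(4)·(2)] = 3/8
Sum: 18·(-1/8) + 0 + 6·(3/8) = 0

0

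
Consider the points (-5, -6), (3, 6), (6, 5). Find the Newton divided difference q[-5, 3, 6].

-1/6

q[-5,3] = (6 - (-6)) / (3 - (-5)) = 3/2
q[3,6] = (5 - 6) / (6 - 3) = -1/3
q[-5,3,6] = (-1/3 - 3/2) / (6 - (-5)) = -1/6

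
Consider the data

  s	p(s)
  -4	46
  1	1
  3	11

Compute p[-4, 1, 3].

2

p[-4,1] = (1 - 46) / (1 - (-4)) = -9
p[1,3] = (11 - 1) / (3 - 1) = 5
p[-4,1,3] = (5 - (-9)) / (3 - (-4)) = 2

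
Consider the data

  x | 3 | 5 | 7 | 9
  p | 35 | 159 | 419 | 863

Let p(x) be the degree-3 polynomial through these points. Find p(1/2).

-15/8

L_0(1/2) = (-9/2)·(-13/2)·(-17/2)/[(-2)·(-4)·(-6)] = 663/128
L_1(1/2) = (-5/2)·(-13/2)·(-17/2)/[(2)·(-2)·(-4)] = -1105/128
L_2(1/2) = (-5/2)·(-9/2)·(-17/2)/[(4)·(2)·(-2)] = 765/128
L_3(1/2) = (-5/2)·(-9/2)·(-13/2)/[(6)·(4)·(2)] = -195/128
Sum: 35·(663/128) + 159·(-1105/128) + 419·(765/128) + 863·(-195/128) = -15/8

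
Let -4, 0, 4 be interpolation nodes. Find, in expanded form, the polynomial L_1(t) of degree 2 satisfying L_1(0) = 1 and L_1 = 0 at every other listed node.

L_1(t) = -(1/16)t^2 + 1

L_1(t) = (t + 4)(t - 4) / [(4)·(-4)]
       = (t^2 - 16) / (-16)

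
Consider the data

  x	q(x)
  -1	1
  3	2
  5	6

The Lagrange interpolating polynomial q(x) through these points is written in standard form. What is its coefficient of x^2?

Build the Lagrange basis polynomials:
L_0(x) = (x - 3)(x - 5) / [24] = (1/24)x^2 - (1/3)x + 5/8
L_1(x) = (x + 1)(x - 5) / [-8] = -(1/8)x^2 + (1/2)x + 5/8
L_2(x) = (x + 1)(x - 3) / [12] = (1/12)x^2 - (1/6)x - 1/4
q(x) = 1·L_0 + 2·L_1 + 6·L_2
Only the coefficient of x^2 is needed; take it from each L_i and combine:
1·(1/24) + 2·(-1/8) + 6·(1/12) = 7/24

7/24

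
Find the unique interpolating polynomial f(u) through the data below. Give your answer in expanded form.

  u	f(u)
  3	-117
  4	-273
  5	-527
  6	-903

f(u) = -4u^3 - u^2 - u + 3

Build the Lagrange basis polynomials:
L_0(u) = (u - 4)(u - 5)(u - 6) / [-6] = -(1/6)u^3 + (5/2)u^2 - (37/3)u + 20
L_1(u) = (u - 3)(u - 5)(u - 6) / [2] = (1/2)u^3 - 7u^2 + (63/2)u - 45
L_2(u) = (u - 3)(u - 4)(u - 6) / [-2] = -(1/2)u^3 + (13/2)u^2 - 27u + 36
L_3(u) = (u - 3)(u - 4)(u - 5) / [6] = (1/6)u^3 - 2u^2 + (47/6)u - 10
f(u) = (-117)·L_0 + (-273)·L_1 + (-527)·L_2 + (-903)·L_3
  (-117)·L_0(u) = (39/2)u^3 - (585/2)u^2 + 1443u - 2340
  (-273)·L_1(u) = -(273/2)u^3 + 1911u^2 - (17199/2)u + 12285
  (-527)·L_2(u) = (527/2)u^3 - (6851/2)u^2 + 14229u - 18972
  (-903)·L_3(u) = -(301/2)u^3 + 1806u^2 - (14147/2)u + 9030
Adding term by term: -4u^3 - u^2 - u + 3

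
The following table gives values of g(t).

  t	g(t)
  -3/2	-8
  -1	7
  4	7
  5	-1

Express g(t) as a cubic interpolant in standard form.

g(t) = (272/429)t^3 - (916/143)t^2 + (428/39)t + 3577/143

Newton's divided differences:
g[-3/2,-1] = (7 - (-8)) / (-1 - (-3/2)) = 30
g[-1,4] = (7 - 7) / (4 - (-1)) = 0
g[4,5] = (-1 - 7) / (5 - 4) = -8
g[-3/2,-1,4] = (0 - 30) / (4 - (-3/2)) = -60/11
g[-1,4,5] = (-8 - 0) / (5 - (-1)) = -4/3
g[-3/2,-1,4,5] = (-4/3 - (-60/11)) / (5 - (-3/2)) = 272/429
g(t) = -8 + 30·(t + 3/2) + (-60/11)·(t + 3/2)(t + 1) + (272/429)·(t + 3/2)(t + 1)(t - 4)
Expanding: g(t) = (272/429)t^3 - (916/143)t^2 + (428/39)t + 3577/143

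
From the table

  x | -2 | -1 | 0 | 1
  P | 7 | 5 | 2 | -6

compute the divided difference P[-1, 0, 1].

P[-1,0] = (2 - 5) / (0 - (-1)) = -3
P[0,1] = (-6 - 2) / (1 - 0) = -8
P[-1,0,1] = (-8 - (-3)) / (1 - (-1)) = -5/2

-5/2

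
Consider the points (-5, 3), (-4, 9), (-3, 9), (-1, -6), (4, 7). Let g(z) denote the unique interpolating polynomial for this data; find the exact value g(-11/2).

-1917/896

Evaluate each Lagrange basis at z = -11/2:
L_0(-11/2) = (-3/2)·(-5/2)·(-9/2)·(-19/2)/[(-1)·(-2)·(-4)·(-9)] = 285/128
L_1(-11/2) = (-1/2)·(-5/2)·(-9/2)·(-19/2)/[(1)·(-1)·(-3)·(-8)] = -285/128
L_2(-11/2) = (-1/2)·(-3/2)·(-9/2)·(-19/2)/[(2)·(1)·(-2)·(-7)] = 513/448
L_3(-11/2) = (-1/2)·(-3/2)·(-5/2)·(-19/2)/[(4)·(3)·(2)·(-5)] = -19/128
L_4(-11/2) = (-1/2)·(-3/2)·(-5/2)·(-9/2)/[(9)·(8)·(7)·(5)] = 3/896
Sum: 3·(285/128) + 9·(-285/128) + 9·(513/448) + (-6)·(-19/128) + 7·(3/896) = -1917/896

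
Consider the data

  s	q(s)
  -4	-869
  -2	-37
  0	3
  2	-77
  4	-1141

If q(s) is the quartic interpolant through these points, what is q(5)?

-2732

Evaluate each Lagrange basis at s = 5:
L_0(5) = (7)·(5)·(3)·(1)/[(-2)·(-4)·(-6)·(-8)] = 35/128
L_1(5) = (9)·(5)·(3)·(1)/[(2)·(-2)·(-4)·(-6)] = -45/32
L_2(5) = (9)·(7)·(3)·(1)/[(4)·(2)·(-2)·(-4)] = 189/64
L_3(5) = (9)·(7)·(5)·(1)/[(6)·(4)·(2)·(-2)] = -105/32
L_4(5) = (9)·(7)·(5)·(3)/[(8)·(6)·(4)·(2)] = 315/128
Sum: (-869)·(35/128) + (-37)·(-45/32) + 3·(189/64) + (-77)·(-105/32) + (-1141)·(315/128) = -2732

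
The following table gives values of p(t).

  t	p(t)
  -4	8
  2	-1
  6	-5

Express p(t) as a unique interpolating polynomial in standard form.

p(t) = (1/20)t^2 - (7/5)t + 8/5

Build the Lagrange basis polynomials:
L_0(t) = (t - 2)(t - 6) / [60] = (1/60)t^2 - (2/15)t + 1/5
L_1(t) = (t + 4)(t - 6) / [-24] = -(1/24)t^2 + (1/12)t + 1
L_2(t) = (t + 4)(t - 2) / [40] = (1/40)t^2 + (1/20)t - 1/5
p(t) = 8·L_0 + (-1)·L_1 + (-5)·L_2
  8·L_0(t) = (2/15)t^2 - (16/15)t + 8/5
  (-1)·L_1(t) = (1/24)t^2 - (1/12)t - 1
  (-5)·L_2(t) = -(1/8)t^2 - (1/4)t + 1
Adding term by term: (1/20)t^2 - (7/5)t + 8/5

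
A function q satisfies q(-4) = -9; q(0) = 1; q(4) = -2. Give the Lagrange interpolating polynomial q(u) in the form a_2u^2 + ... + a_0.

q(u) = -(13/32)u^2 + (7/8)u + 1

Build the Lagrange basis polynomials:
L_0(u) = u(u - 4) / [32] = (1/32)u^2 - (1/8)u
L_1(u) = (u + 4)(u - 4) / [-16] = -(1/16)u^2 + 1
L_2(u) = (u + 4)u / [32] = (1/32)u^2 + (1/8)u
q(u) = (-9)·L_0 + 1·L_1 + (-2)·L_2
  (-9)·L_0(u) = -(9/32)u^2 + (9/8)u
  1·L_1(u) = -(1/16)u^2 + 1
  (-2)·L_2(u) = -(1/16)u^2 - (1/4)u
Adding term by term: -(13/32)u^2 + (7/8)u + 1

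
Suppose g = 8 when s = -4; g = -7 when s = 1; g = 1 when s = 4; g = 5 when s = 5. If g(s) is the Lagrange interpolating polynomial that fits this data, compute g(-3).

1

Evaluate each Lagrange basis at s = -3:
L_0(-3) = (-4)·(-7)·(-8)/[(-5)·(-8)·(-9)] = 28/45
L_1(-3) = (1)·(-7)·(-8)/[(5)·(-3)·(-4)] = 14/15
L_2(-3) = (1)·(-4)·(-8)/[(8)·(3)·(-1)] = -4/3
L_3(-3) = (1)·(-4)·(-7)/[(9)·(4)·(1)] = 7/9
Sum: 8·(28/45) + (-7)·(14/15) + 1·(-4/3) + 5·(7/9) = 1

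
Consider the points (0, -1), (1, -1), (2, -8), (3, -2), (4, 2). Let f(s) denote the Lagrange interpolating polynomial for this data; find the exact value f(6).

L_0(6) = (5)·(4)·(3)·(2)/[(-1)·(-2)·(-3)·(-4)] = 5
L_1(6) = (6)·(4)·(3)·(2)/[(1)·(-1)·(-2)·(-3)] = -24
L_2(6) = (6)·(5)·(3)·(2)/[(2)·(1)·(-1)·(-2)] = 45
L_3(6) = (6)·(5)·(4)·(2)/[(3)·(2)·(1)·(-1)] = -40
L_4(6) = (6)·(5)·(4)·(3)/[(4)·(3)·(2)·(1)] = 15
Sum: (-1)·(5) + (-1)·(-24) + (-8)·(45) + (-2)·(-40) + 2·(15) = -231

-231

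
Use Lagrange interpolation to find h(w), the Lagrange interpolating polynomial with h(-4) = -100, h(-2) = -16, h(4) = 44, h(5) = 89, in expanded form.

h(w) = w^3 - 2w^2 + 2w + 4

Build the Lagrange basis polynomials:
L_0(w) = (w + 2)(w - 4)(w - 5) / [-144] = -(1/144)w^3 + (7/144)w^2 - (1/72)w - 5/18
L_1(w) = (w + 4)(w - 4)(w - 5) / [84] = (1/84)w^3 - (5/84)w^2 - (4/21)w + 20/21
L_2(w) = (w + 4)(w + 2)(w - 5) / [-48] = -(1/48)w^3 - (1/48)w^2 + (11/24)w + 5/6
L_3(w) = (w + 4)(w + 2)(w - 4) / [63] = (1/63)w^3 + (2/63)w^2 - (16/63)w - 32/63
h(w) = (-100)·L_0 + (-16)·L_1 + 44·L_2 + 89·L_3
  (-100)·L_0(w) = (25/36)w^3 - (175/36)w^2 + (25/18)w + 250/9
  (-16)·L_1(w) = -(4/21)w^3 + (20/21)w^2 + (64/21)w - 320/21
  44·L_2(w) = -(11/12)w^3 - (11/12)w^2 + (121/6)w + 110/3
  89·L_3(w) = (89/63)w^3 + (178/63)w^2 - (1424/63)w - 2848/63
Adding term by term: w^3 - 2w^2 + 2w + 4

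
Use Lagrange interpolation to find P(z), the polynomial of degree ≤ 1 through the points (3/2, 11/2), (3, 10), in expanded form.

L_0(z) = (z - 3) / [-3/2] = -(2/3)z + 2
L_1(z) = (z - 3/2) / [3/2] = (2/3)z - 1
P(z) = (11/2)·L_0 + 10·L_1
  (11/2)·L_0(z) = -(11/3)z + 11
  10·L_1(z) = (20/3)z - 10
Adding term by term: 3z + 1

P(z) = 3z + 1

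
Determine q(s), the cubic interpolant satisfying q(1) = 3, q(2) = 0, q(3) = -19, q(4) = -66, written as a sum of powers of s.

L_0(s) = (s - 2)(s - 3)(s - 4) / [-6] = -(1/6)s^3 + (3/2)s^2 - (13/3)s + 4
L_1(s) = (s - 1)(s - 3)(s - 4) / [2] = (1/2)s^3 - 4s^2 + (19/2)s - 6
L_2(s) = (s - 1)(s - 2)(s - 4) / [-2] = -(1/2)s^3 + (7/2)s^2 - 7s + 4
L_3(s) = (s - 1)(s - 2)(s - 3) / [6] = (1/6)s^3 - s^2 + (11/6)s - 1
q(s) = 3·L_0 + 0·L_1 + (-19)·L_2 + (-66)·L_3
  3·L_0(s) = -(1/2)s^3 + (9/2)s^2 - 13s + 12
  0·L_1(s) = 0
  (-19)·L_2(s) = (19/2)s^3 - (133/2)s^2 + 133s - 76
  (-66)·L_3(s) = -11s^3 + 66s^2 - 121s + 66
Adding term by term: -2s^3 + 4s^2 - s + 2

q(s) = -2s^3 + 4s^2 - s + 2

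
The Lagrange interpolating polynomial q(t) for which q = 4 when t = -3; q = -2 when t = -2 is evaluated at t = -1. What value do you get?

Evaluate each Lagrange basis at t = -1:
L_0(-1) = (1)/[(-1)] = -1
L_1(-1) = (2)/[(1)] = 2
Sum: 4·(-1) + (-2)·(2) = -8

-8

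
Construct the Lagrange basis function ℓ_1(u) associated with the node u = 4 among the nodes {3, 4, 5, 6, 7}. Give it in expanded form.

ℓ_1(u) = (u - 3)(u - 5)(u - 6)(u - 7) / [(1)·(-1)·(-2)·(-3)]
       = (u^4 - 21u^3 + 161u^2 - 531u + 630) / (-6)

ℓ_1(u) = -(1/6)u^4 + (7/2)u^3 - (161/6)u^2 + (177/2)u - 105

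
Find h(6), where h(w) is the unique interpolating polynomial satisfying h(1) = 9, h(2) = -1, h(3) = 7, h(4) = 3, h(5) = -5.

Evaluate each Lagrange basis at w = 6:
L_0(6) = (4)·(3)·(2)·(1)/[(-1)·(-2)·(-3)·(-4)] = 1
L_1(6) = (5)·(3)·(2)·(1)/[(1)·(-1)·(-2)·(-3)] = -5
L_2(6) = (5)·(4)·(2)·(1)/[(2)·(1)·(-1)·(-2)] = 10
L_3(6) = (5)·(4)·(3)·(1)/[(3)·(2)·(1)·(-1)] = -10
L_4(6) = (5)·(4)·(3)·(2)/[(4)·(3)·(2)·(1)] = 5
Sum: 9·(1) + (-1)·(-5) + 7·(10) + 3·(-10) + (-5)·(5) = 29

29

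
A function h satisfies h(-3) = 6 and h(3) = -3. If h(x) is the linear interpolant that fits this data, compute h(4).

-9/2

L_0(4) = (1)/[(-6)] = -1/6
L_1(4) = (7)/[(6)] = 7/6
Sum: 6·(-1/6) + (-3)·(7/6) = -9/2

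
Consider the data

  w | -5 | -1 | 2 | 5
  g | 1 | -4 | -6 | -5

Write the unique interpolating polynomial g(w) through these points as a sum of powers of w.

Newton's divided differences:
g[-5,-1] = (-4 - 1) / (-1 - (-5)) = -5/4
g[-1,2] = (-6 - (-4)) / (2 - (-1)) = -2/3
g[2,5] = (-5 - (-6)) / (5 - 2) = 1/3
g[-5,-1,2] = (-2/3 - (-5/4)) / (2 - (-5)) = 1/12
g[-1,2,5] = (1/3 - (-2/3)) / (5 - (-1)) = 1/6
g[-5,-1,2,5] = (1/6 - 1/12) / (5 - (-5)) = 1/120
g(w) = 1 + (-5/4)·(w + 5) + (1/12)·(w + 5)(w + 1) + (1/120)·(w + 5)(w + 1)(w - 2)
Expanding: g(w) = (1/120)w^3 + (7/60)w^2 - (97/120)w - 59/12

g(w) = (1/120)w^3 + (7/60)w^2 - (97/120)w - 59/12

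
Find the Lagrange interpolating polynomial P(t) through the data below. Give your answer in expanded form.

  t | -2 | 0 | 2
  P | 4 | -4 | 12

L_0(t) = t(t - 2) / [8] = (1/8)t^2 - (1/4)t
L_1(t) = (t + 2)(t - 2) / [-4] = -(1/4)t^2 + 1
L_2(t) = (t + 2)t / [8] = (1/8)t^2 + (1/4)t
P(t) = 4·L_0 + (-4)·L_1 + 12·L_2
  4·L_0(t) = (1/2)t^2 - t
  (-4)·L_1(t) = t^2 - 4
  12·L_2(t) = (3/2)t^2 + 3t
Adding term by term: 3t^2 + 2t - 4

P(t) = 3t^2 + 2t - 4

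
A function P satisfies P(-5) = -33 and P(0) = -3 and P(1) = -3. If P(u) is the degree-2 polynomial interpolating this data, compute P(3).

Evaluate each Lagrange basis at u = 3:
L_0(3) = (3)·(2)/[(-5)·(-6)] = 1/5
L_1(3) = (8)·(2)/[(5)·(-1)] = -16/5
L_2(3) = (8)·(3)/[(6)·(1)] = 4
Sum: (-33)·(1/5) + (-3)·(-16/5) + (-3)·(4) = -9

-9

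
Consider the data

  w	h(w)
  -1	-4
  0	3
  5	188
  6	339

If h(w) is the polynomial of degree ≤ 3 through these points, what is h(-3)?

Using Newton's divided-difference form:
h[-1,0] = (3 - (-4)) / (0 - (-1)) = 7
h[0,5] = (188 - 3) / (5 - 0) = 37
h[5,6] = (339 - 188) / (6 - 5) = 151
h[-1,0,5] = (37 - 7) / (5 - (-1)) = 5
h[0,5,6] = (151 - 37) / (6 - 0) = 19
h[-1,0,5,6] = (19 - 5) / (6 - (-1)) = 2
h(-3) = -4 + 7·(-2) + 5·(-2)·(-3) + 2·(-2)·(-3)·(-8) = -84

-84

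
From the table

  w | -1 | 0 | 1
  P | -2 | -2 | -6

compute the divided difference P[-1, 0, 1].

P[-1,0] = (-2 - (-2)) / (0 - (-1)) = 0
P[0,1] = (-6 - (-2)) / (1 - 0) = -4
P[-1,0,1] = (-4 - 0) / (1 - (-1)) = -2

-2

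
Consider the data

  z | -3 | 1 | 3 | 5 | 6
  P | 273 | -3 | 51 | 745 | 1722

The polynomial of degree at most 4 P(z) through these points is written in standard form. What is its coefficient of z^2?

0

L_0(z) = (z - 1)(z - 3)(z - 5)(z - 6) / [1728] = (1/1728)z^4 - (5/576)z^3 + (77/1728)z^2 - (17/192)z + 5/96
L_1(z) = (z + 3)(z - 3)(z - 5)(z - 6) / [-160] = -(1/160)z^4 + (11/160)z^3 - (21/160)z^2 - (99/160)z + 27/16
L_2(z) = (z + 3)(z - 1)(z - 5)(z - 6) / [72] = (1/72)z^4 - (1/8)z^3 + (5/72)z^2 + (31/24)z - 5/4
L_3(z) = (z + 3)(z - 1)(z - 3)(z - 6) / [-64] = -(1/64)z^4 + (7/64)z^3 + (3/64)z^2 - (63/64)z + 27/32
L_4(z) = (z + 3)(z - 1)(z - 3)(z - 5) / [135] = (1/135)z^4 - (2/45)z^3 - (4/135)z^2 + (2/5)z - 1/3
P(z) = 273·L_0 + (-3)·L_1 + 51·L_2 + 745·L_3 + 1722·L_4
Only the coefficient of z^2 is needed; take it from each L_i and combine:
273·(77/1728) + (-3)·(-21/160) + 51·(5/72) + 745·(3/64) + 1722·(-4/135) = 0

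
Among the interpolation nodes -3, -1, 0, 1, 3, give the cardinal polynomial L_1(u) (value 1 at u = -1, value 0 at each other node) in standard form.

L_1(u) = -(1/16)u^4 + (1/16)u^3 + (9/16)u^2 - (9/16)u

L_1(u) = (u + 3)u(u - 1)(u - 3) / [(2)·(-1)·(-2)·(-4)]
       = (u^4 - u^3 - 9u^2 + 9u) / (-16)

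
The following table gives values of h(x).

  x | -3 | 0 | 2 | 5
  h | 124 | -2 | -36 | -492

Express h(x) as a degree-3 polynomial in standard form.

h(x) = -4x^3 + x^2 - 3x - 2

Build the Lagrange basis polynomials:
L_0(x) = x(x - 2)(x - 5) / [-120] = -(1/120)x^3 + (7/120)x^2 - (1/12)x
L_1(x) = (x + 3)(x - 2)(x - 5) / [30] = (1/30)x^3 - (2/15)x^2 - (11/30)x + 1
L_2(x) = (x + 3)x(x - 5) / [-30] = -(1/30)x^3 + (1/15)x^2 + (1/2)x
L_3(x) = (x + 3)x(x - 2) / [120] = (1/120)x^3 + (1/120)x^2 - (1/20)x
h(x) = 124·L_0 + (-2)·L_1 + (-36)·L_2 + (-492)·L_3
  124·L_0(x) = -(31/30)x^3 + (217/30)x^2 - (31/3)x
  (-2)·L_1(x) = -(1/15)x^3 + (4/15)x^2 + (11/15)x - 2
  (-36)·L_2(x) = (6/5)x^3 - (12/5)x^2 - 18x
  (-492)·L_3(x) = -(41/10)x^3 - (41/10)x^2 + (123/5)x
Adding term by term: -4x^3 + x^2 - 3x - 2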